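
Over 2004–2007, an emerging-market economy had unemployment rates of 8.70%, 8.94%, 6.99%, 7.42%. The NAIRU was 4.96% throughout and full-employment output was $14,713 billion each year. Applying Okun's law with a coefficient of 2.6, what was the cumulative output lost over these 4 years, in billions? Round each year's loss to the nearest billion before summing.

$4,672 billion

Year 2004: gap = -2.6 × (8.7 - 4.96) = -9.724%, loss ≈ 14713 × 9.724/100 ≈ 1431.
Year 2005: gap = -2.6 × (8.94 - 4.96) = -10.348%, loss ≈ 14713 × 10.348/100 ≈ 1523.
Year 2006: gap = -2.6 × (6.99 - 4.96) = -5.278%, loss ≈ 14713 × 5.278/100 ≈ 777.
Year 2007: gap = -2.6 × (7.42 - 4.96) = -6.396%, loss ≈ 14713 × 6.396/100 ≈ 941.
Total lost output = 1431 + 1523 + 777 + 941 = 4672 billion.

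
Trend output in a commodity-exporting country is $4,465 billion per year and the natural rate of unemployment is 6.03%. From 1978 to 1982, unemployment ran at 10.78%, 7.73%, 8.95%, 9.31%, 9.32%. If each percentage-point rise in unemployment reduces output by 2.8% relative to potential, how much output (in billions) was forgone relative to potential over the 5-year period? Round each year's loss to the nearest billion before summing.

$1,993 billion

Year 1978: gap = -2.8 × (10.78 - 6.03) = -13.3%, loss ≈ 4465 × 13.3/100 ≈ 594.
Year 1979: gap = -2.8 × (7.73 - 6.03) = -4.76%, loss ≈ 4465 × 4.76/100 ≈ 213.
Year 1980: gap = -2.8 × (8.95 - 6.03) = -8.176%, loss ≈ 4465 × 8.176/100 ≈ 365.
Year 1981: gap = -2.8 × (9.31 - 6.03) = -9.184%, loss ≈ 4465 × 9.184/100 ≈ 410.
Year 1982: gap = -2.8 × (9.32 - 6.03) = -9.212%, loss ≈ 4465 × 9.212/100 ≈ 411.
Total lost output = 594 + 213 + 365 + 410 + 411 = 1993 billion.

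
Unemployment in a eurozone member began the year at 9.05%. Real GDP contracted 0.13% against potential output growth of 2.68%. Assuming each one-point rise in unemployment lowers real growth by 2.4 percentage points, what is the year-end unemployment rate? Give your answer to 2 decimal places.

Growth-rate Okun's law: g_Y = g_Y* - β × Δu, so Δu = (g_Y* - g_Y)/β.
Δu = (2.68 + 0.13)/2.4 = 2.81/2.4 = 1.17 percentage points.
Year-end unemployment = 9.05 + 1.17 = 10.22%.

10.22%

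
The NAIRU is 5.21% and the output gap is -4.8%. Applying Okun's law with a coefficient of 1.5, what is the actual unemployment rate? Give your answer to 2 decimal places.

8.41%

From Okun's law, u - u* = -(output gap)/β = -(-4.8)/1.5 = 3.2 points.
So u = 5.21 + 3.2 = 8.41%.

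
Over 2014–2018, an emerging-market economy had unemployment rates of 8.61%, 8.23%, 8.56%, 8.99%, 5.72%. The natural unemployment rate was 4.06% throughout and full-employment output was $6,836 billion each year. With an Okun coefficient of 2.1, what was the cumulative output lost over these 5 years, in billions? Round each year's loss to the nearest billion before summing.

$2,844 billion

Year 2014: gap = -2.1 × (8.61 - 4.06) = -9.555%, loss ≈ 6836 × 9.555/100 ≈ 653.
Year 2015: gap = -2.1 × (8.23 - 4.06) = -8.757%, loss ≈ 6836 × 8.757/100 ≈ 599.
Year 2016: gap = -2.1 × (8.56 - 4.06) = -9.45%, loss ≈ 6836 × 9.45/100 ≈ 646.
Year 2017: gap = -2.1 × (8.99 - 4.06) = -10.353%, loss ≈ 6836 × 10.353/100 ≈ 708.
Year 2018: gap = -2.1 × (5.72 - 4.06) = -3.486%, loss ≈ 6836 × 3.486/100 ≈ 238.
Total lost output = 653 + 599 + 646 + 708 + 238 = 2844 billion.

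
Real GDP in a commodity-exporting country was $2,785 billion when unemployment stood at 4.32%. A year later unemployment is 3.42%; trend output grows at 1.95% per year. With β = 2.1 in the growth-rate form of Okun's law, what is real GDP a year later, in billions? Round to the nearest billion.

$2,892 billion

Δu = 3.42 - 4.32 = -0.9 points.
Okun's law (growth form): g_Y = g_Y* - β × Δu = 1.95 - 2.1 × (-0.90) = 1.95 + 1.89 = 3.84%.
Real GDP in the next year = 2785 × (1 + 3.84/100) = 2785 × 1.0384 ≈ 2892 billion.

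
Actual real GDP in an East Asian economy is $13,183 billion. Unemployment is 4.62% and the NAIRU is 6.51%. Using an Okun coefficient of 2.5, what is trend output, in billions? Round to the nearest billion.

$12,588 billion

Unemployment gap = 4.62 - 6.51 = -1.89 points, so output gap = -2.5 × (-1.89) = 4.725%.
Since Y = Y* × (1 + gap/100), Y* = 13183/1.04725 ≈ 12588 billion.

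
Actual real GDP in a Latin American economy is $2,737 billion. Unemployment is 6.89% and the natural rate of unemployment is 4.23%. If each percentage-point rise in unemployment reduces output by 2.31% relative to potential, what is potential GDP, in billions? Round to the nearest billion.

Unemployment gap = 6.89 - 4.23 = 2.66 points, so output gap = -2.31 × 2.66 = -6.1446%.
Since Y = Y* × (1 + gap/100), Y* = 2737/0.938554 ≈ 2916 billion.

$2,916 billion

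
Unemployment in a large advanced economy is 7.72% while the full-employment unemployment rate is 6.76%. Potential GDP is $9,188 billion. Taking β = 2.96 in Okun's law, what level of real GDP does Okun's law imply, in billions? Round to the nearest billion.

$8,927 billion

Unemployment gap = 7.72 - 6.76 = 0.96 points, so the output gap is -2.96 × 0.96 = -2.8416%.
Actual GDP = 9188 × (1 - 2.8416/100) = 9188 × 0.971584 ≈ 8927 billion.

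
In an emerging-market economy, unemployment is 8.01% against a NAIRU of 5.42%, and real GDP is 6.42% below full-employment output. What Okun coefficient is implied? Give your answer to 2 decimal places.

Okun's law: output gap = -β × (u - u*).
-6.42 = -β × (8.01 - 5.42) = -β × 2.59, so β = 6.42/2.59 = 2.48.

β ≈ 2.48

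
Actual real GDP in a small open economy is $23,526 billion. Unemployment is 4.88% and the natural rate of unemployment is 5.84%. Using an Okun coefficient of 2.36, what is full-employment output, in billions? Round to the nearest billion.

Unemployment gap = 4.88 - 5.84 = -0.96 points, so output gap = -2.36 × (-0.96) = 2.2656%.
Since Y = Y* × (1 + gap/100), Y* = 23526/1.022656 ≈ 23005 billion.

$23,005 billion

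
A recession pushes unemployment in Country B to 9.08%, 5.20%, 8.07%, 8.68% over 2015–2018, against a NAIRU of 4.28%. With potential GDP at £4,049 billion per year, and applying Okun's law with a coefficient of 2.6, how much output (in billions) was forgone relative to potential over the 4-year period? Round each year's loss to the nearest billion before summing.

Year 2015: gap = -2.6 × (9.08 - 4.28) = -12.48%, loss ≈ 4049 × 12.48/100 ≈ 505.
Year 2016: gap = -2.6 × (5.2 - 4.28) = -2.392%, loss ≈ 4049 × 2.392/100 ≈ 97.
Year 2017: gap = -2.6 × (8.07 - 4.28) = -9.854%, loss ≈ 4049 × 9.854/100 ≈ 399.
Year 2018: gap = -2.6 × (8.68 - 4.28) = -11.44%, loss ≈ 4049 × 11.44/100 ≈ 463.
Total lost output = 505 + 97 + 399 + 463 = 1464 billion.

£1,464 billion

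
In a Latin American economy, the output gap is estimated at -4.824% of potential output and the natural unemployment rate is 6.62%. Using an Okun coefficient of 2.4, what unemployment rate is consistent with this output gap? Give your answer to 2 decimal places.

From Okun's law, u - u* = -(output gap)/β = -(-4.824)/2.4 = 2.01 points.
So u = 6.62 + 2.01 = 8.63%.

8.63%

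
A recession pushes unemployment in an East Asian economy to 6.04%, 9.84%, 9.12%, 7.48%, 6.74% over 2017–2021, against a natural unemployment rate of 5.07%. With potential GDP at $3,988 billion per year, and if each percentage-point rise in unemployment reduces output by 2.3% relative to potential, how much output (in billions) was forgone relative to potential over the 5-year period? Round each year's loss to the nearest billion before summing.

Year 2017: gap = -2.3 × (6.04 - 5.07) = -2.231%, loss ≈ 3988 × 2.231/100 ≈ 89.
Year 2018: gap = -2.3 × (9.84 - 5.07) = -10.971%, loss ≈ 3988 × 10.971/100 ≈ 438.
Year 2019: gap = -2.3 × (9.12 - 5.07) = -9.315%, loss ≈ 3988 × 9.315/100 ≈ 371.
Year 2020: gap = -2.3 × (7.48 - 5.07) = -5.543%, loss ≈ 3988 × 5.543/100 ≈ 221.
Year 2021: gap = -2.3 × (6.74 - 5.07) = -3.841%, loss ≈ 3988 × 3.841/100 ≈ 153.
Total lost output = 89 + 438 + 371 + 221 + 153 = 1272 billion.

$1,272 billion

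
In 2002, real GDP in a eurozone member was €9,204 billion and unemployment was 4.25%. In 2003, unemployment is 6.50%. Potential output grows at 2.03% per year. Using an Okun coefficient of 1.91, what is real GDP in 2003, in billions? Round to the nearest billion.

€8,995 billion

Δu = 6.5 - 4.25 = 2.25 points.
Okun's law (growth form): g_Y = g_Y* - β × Δu = 2.03 - 1.91 × (2.25) = 2.03 - 4.2975 = -2.2675%.
Real GDP in the next year = 9204 × (1 - 2.2675/100) = 9204 × 0.977325 ≈ 8995 billion.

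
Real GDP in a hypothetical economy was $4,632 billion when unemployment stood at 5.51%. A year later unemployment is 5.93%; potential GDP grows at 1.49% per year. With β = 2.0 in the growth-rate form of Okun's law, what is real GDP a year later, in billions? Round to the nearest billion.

Δu = 5.93 - 5.51 = 0.42 points.
Okun's law (growth form): g_Y = g_Y* - β × Δu = 1.49 - 2.0 × (0.42) = 1.49 - 0.84 = 0.65%.
Real GDP in the next year = 4632 × (1 + 0.65/100) = 4632 × 1.0065 ≈ 4662 billion.

$4,662 billion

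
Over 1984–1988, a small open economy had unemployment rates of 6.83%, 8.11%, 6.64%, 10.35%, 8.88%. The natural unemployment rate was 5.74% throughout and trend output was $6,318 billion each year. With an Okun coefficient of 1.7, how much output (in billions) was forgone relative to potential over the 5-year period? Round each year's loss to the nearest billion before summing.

$1,301 billion

Year 1984: gap = -1.7 × (6.83 - 5.74) = -1.853%, loss ≈ 6318 × 1.853/100 ≈ 117.
Year 1985: gap = -1.7 × (8.11 - 5.74) = -4.029%, loss ≈ 6318 × 4.029/100 ≈ 255.
Year 1986: gap = -1.7 × (6.64 - 5.74) = -1.53%, loss ≈ 6318 × 1.53/100 ≈ 97.
Year 1987: gap = -1.7 × (10.35 - 5.74) = -7.837%, loss ≈ 6318 × 7.837/100 ≈ 495.
Year 1988: gap = -1.7 × (8.88 - 5.74) = -5.338%, loss ≈ 6318 × 5.338/100 ≈ 337.
Total lost output = 117 + 255 + 97 + 495 + 337 = 1301 billion.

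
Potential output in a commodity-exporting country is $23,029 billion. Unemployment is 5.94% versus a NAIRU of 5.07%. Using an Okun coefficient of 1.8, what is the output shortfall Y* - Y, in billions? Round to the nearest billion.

$361 billion

Output gap = -1.8 × (5.94 - 5.07) = -1.8 × 0.87 = -1.566%.
Actual GDP ≈ 23029 × 0.98434 ≈ 22668 billion, so the shortfall is 23029 - 22668 = 361 billion.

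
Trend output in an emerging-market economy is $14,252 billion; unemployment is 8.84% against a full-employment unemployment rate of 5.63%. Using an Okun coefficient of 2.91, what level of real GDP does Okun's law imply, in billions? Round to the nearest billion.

Unemployment gap = 8.84 - 5.63 = 3.21 points, so the output gap is -2.91 × 3.21 = -9.3411%.
Actual GDP = 14252 × (1 - 9.3411/100) = 14252 × 0.906589 ≈ 12921 billion.

$12,921 billion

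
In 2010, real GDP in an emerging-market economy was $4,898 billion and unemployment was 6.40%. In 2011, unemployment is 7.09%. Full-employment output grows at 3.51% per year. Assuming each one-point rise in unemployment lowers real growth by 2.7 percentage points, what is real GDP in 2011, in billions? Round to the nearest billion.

Δu = 7.09 - 6.4 = 0.69 points.
Okun's law (growth form): g_Y = g_Y* - β × Δu = 3.51 - 2.7 × (0.69) = 3.51 - 1.863 = 1.647%.
Real GDP in the next year = 4898 × (1 + 1.647/100) = 4898 × 1.01647 ≈ 4979 billion.

$4,979 billion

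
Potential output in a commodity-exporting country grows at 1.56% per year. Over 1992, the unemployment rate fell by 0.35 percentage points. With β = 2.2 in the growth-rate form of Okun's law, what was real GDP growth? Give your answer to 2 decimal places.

Growth-rate Okun's law: g_Y = g_Y* - β × Δu.
g_Y = 1.56 - 2.2 × (-0.35) = 1.56 + 0.77 = 2.33%, i.e. 2.33% to 2 d.p.

2.33%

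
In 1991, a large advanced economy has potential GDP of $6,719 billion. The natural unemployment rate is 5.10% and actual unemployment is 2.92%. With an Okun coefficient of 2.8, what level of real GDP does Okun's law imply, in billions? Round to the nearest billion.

Unemployment gap = 2.92 - 5.1 = -2.18 points, so the output gap is -2.8 × (-2.18) = 6.104%.
Actual GDP = 6719 × (1 + 6.104/100) = 6719 × 1.06104 ≈ 7129 billion.

$7,129 billion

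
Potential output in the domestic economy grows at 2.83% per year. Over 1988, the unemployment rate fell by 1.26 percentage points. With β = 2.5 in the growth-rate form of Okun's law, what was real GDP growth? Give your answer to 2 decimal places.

5.98%

Growth-rate Okun's law: g_Y = g_Y* - β × Δu.
g_Y = 2.83 - 2.5 × (-1.26) = 2.83 + 3.15 = 5.98%, i.e. 5.98% to 2 d.p.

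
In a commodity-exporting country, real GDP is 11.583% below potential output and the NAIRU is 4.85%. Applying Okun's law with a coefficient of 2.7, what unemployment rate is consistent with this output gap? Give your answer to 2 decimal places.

From Okun's law, u - u* = -(output gap)/β = -(-11.583)/2.7 = 4.29 points.
So u = 4.85 + 4.29 = 9.14%.

9.14%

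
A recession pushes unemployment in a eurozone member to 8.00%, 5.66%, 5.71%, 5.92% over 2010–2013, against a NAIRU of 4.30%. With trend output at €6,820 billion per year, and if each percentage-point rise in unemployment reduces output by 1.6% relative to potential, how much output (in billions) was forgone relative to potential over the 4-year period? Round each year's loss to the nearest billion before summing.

€883 billion

Year 2010: gap = -1.6 × (8 - 4.3) = -5.92%, loss ≈ 6820 × 5.92/100 ≈ 404.
Year 2011: gap = -1.6 × (5.66 - 4.3) = -2.176%, loss ≈ 6820 × 2.176/100 ≈ 148.
Year 2012: gap = -1.6 × (5.71 - 4.3) = -2.256%, loss ≈ 6820 × 2.256/100 ≈ 154.
Year 2013: gap = -1.6 × (5.92 - 4.3) = -2.592%, loss ≈ 6820 × 2.592/100 ≈ 177.
Total lost output = 404 + 148 + 154 + 177 = 883 billion.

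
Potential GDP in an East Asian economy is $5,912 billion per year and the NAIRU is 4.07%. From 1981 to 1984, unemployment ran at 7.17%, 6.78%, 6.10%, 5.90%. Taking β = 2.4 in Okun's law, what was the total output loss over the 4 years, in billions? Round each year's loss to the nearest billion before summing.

$1,373 billion

Year 1981: gap = -2.4 × (7.17 - 4.07) = -7.44%, loss ≈ 5912 × 7.44/100 ≈ 440.
Year 1982: gap = -2.4 × (6.78 - 4.07) = -6.504%, loss ≈ 5912 × 6.504/100 ≈ 385.
Year 1983: gap = -2.4 × (6.1 - 4.07) = -4.872%, loss ≈ 5912 × 4.872/100 ≈ 288.
Year 1984: gap = -2.4 × (5.9 - 4.07) = -4.392%, loss ≈ 5912 × 4.392/100 ≈ 260.
Total lost output = 440 + 385 + 288 + 260 = 1373 billion.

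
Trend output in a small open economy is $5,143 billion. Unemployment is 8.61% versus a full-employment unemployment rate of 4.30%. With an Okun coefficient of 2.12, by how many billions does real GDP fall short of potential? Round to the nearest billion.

$470 billion

Output gap = -2.12 × (8.61 - 4.3) = -2.12 × 4.31 = -9.1372%.
Actual GDP ≈ 5143 × 0.908628 ≈ 4673 billion, so the shortfall is 5143 - 4673 = 470 billion.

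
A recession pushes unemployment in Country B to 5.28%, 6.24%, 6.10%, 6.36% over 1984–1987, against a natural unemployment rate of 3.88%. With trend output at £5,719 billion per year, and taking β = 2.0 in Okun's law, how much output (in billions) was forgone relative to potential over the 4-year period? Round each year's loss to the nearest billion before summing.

£968 billion

Year 1984: gap = -2.0 × (5.28 - 3.88) = -2.8%, loss ≈ 5719 × 2.8/100 ≈ 160.
Year 1985: gap = -2.0 × (6.24 - 3.88) = -4.72%, loss ≈ 5719 × 4.72/100 ≈ 270.
Year 1986: gap = -2.0 × (6.1 - 3.88) = -4.44%, loss ≈ 5719 × 4.44/100 ≈ 254.
Year 1987: gap = -2.0 × (6.36 - 3.88) = -4.96%, loss ≈ 5719 × 4.96/100 ≈ 284.
Total lost output = 160 + 270 + 254 + 284 = 968 billion.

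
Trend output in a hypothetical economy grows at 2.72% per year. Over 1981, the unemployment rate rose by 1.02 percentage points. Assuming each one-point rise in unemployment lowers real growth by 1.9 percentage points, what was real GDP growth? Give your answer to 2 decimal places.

0.78%

Growth-rate Okun's law: g_Y = g_Y* - β × Δu.
g_Y = 2.72 - 1.9 × (1.02) = 2.72 - 1.938 = 0.782%, i.e. 0.78% to 2 d.p.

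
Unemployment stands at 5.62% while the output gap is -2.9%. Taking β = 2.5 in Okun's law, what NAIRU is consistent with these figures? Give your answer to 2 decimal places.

4.46%

From Okun's law, u - u* = -(output gap)/β = -(-2.9)/2.5 = 1.16 points.
So u* = 5.62 - 1.16 = 4.46%.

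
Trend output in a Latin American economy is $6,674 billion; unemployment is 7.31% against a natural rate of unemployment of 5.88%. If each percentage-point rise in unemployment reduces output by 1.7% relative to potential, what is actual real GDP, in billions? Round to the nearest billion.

$6,512 billion

Unemployment gap = 7.31 - 5.88 = 1.43 points, so the output gap is -1.7 × 1.43 = -2.431%.
Actual GDP = 6674 × (1 - 2.431/100) = 6674 × 0.97569 ≈ 6512 billion.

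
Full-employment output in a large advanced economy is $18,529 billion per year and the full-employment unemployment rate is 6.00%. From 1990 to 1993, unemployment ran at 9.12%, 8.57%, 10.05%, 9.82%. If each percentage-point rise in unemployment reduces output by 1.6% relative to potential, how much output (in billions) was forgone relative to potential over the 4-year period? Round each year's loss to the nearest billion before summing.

$4,020 billion

Year 1990: gap = -1.6 × (9.12 - 6) = -4.992%, loss ≈ 18529 × 4.992/100 ≈ 925.
Year 1991: gap = -1.6 × (8.57 - 6) = -4.112%, loss ≈ 18529 × 4.112/100 ≈ 762.
Year 1992: gap = -1.6 × (10.05 - 6) = -6.48%, loss ≈ 18529 × 6.48/100 ≈ 1201.
Year 1993: gap = -1.6 × (9.82 - 6) = -6.112%, loss ≈ 18529 × 6.112/100 ≈ 1132.
Total lost output = 925 + 762 + 1201 + 1132 = 4020 billion.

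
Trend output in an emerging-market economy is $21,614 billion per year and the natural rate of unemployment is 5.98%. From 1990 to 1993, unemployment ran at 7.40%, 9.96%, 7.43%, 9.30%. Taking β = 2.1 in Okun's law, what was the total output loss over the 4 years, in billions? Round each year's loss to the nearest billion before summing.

$4,616 billion

Year 1990: gap = -2.1 × (7.4 - 5.98) = -2.982%, loss ≈ 21614 × 2.982/100 ≈ 645.
Year 1991: gap = -2.1 × (9.96 - 5.98) = -8.358%, loss ≈ 21614 × 8.358/100 ≈ 1806.
Year 1992: gap = -2.1 × (7.43 - 5.98) = -3.045%, loss ≈ 21614 × 3.045/100 ≈ 658.
Year 1993: gap = -2.1 × (9.3 - 5.98) = -6.972%, loss ≈ 21614 × 6.972/100 ≈ 1507.
Total lost output = 645 + 1806 + 658 + 1507 = 4616 billion.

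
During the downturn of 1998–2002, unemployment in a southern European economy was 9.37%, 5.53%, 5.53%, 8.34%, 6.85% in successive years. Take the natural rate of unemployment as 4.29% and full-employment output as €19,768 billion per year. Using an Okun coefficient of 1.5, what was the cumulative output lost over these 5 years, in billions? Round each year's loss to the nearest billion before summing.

Year 1998: gap = -1.5 × (9.37 - 4.29) = -7.62%, loss ≈ 19768 × 7.62/100 ≈ 1506.
Year 1999: gap = -1.5 × (5.53 - 4.29) = -1.86%, loss ≈ 19768 × 1.86/100 ≈ 368.
Year 2000: gap = -1.5 × (5.53 - 4.29) = -1.86%, loss ≈ 19768 × 1.86/100 ≈ 368.
Year 2001: gap = -1.5 × (8.34 - 4.29) = -6.075%, loss ≈ 19768 × 6.075/100 ≈ 1201.
Year 2002: gap = -1.5 × (6.85 - 4.29) = -3.84%, loss ≈ 19768 × 3.84/100 ≈ 759.
Total lost output = 1506 + 368 + 368 + 1201 + 759 = 4202 billion.

€4,202 billion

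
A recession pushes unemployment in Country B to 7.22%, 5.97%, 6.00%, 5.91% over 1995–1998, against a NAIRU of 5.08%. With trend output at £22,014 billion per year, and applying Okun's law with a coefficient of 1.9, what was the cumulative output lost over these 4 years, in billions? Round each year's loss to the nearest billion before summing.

£1,999 billion

Year 1995: gap = -1.9 × (7.22 - 5.08) = -4.066%, loss ≈ 22014 × 4.066/100 ≈ 895.
Year 1996: gap = -1.9 × (5.97 - 5.08) = -1.691%, loss ≈ 22014 × 1.691/100 ≈ 372.
Year 1997: gap = -1.9 × (6 - 5.08) = -1.748%, loss ≈ 22014 × 1.748/100 ≈ 385.
Year 1998: gap = -1.9 × (5.91 - 5.08) = -1.577%, loss ≈ 22014 × 1.577/100 ≈ 347.
Total lost output = 895 + 372 + 385 + 347 = 1999 billion.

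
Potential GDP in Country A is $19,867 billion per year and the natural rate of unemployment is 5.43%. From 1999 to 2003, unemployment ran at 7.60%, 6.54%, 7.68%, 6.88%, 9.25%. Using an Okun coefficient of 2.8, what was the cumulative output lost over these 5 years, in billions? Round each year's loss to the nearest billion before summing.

Year 1999: gap = -2.8 × (7.6 - 5.43) = -6.076%, loss ≈ 19867 × 6.076/100 ≈ 1207.
Year 2000: gap = -2.8 × (6.54 - 5.43) = -3.108%, loss ≈ 19867 × 3.108/100 ≈ 617.
Year 2001: gap = -2.8 × (7.68 - 5.43) = -6.3%, loss ≈ 19867 × 6.3/100 ≈ 1252.
Year 2002: gap = -2.8 × (6.88 - 5.43) = -4.06%, loss ≈ 19867 × 4.06/100 ≈ 807.
Year 2003: gap = -2.8 × (9.25 - 5.43) = -10.696%, loss ≈ 19867 × 10.696/100 ≈ 2125.
Total lost output = 1207 + 617 + 1252 + 807 + 2125 = 6008 billion.

$6,008 billion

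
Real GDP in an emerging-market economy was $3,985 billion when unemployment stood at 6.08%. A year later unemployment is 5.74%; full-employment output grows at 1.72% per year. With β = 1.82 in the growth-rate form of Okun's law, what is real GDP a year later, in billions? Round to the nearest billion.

Δu = 5.74 - 6.08 = -0.34 points.
Okun's law (growth form): g_Y = g_Y* - β × Δu = 1.72 - 1.82 × (-0.34) = 1.72 + 0.6188 = 2.3388%.
Real GDP in the next year = 3985 × (1 + 2.3388/100) = 3985 × 1.023388 ≈ 4078 billion.

$4,078 billion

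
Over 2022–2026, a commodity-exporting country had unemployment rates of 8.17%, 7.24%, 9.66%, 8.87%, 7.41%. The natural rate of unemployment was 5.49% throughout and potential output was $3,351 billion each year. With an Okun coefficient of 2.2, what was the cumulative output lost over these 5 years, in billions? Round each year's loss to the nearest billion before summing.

$1,025 billion

Year 2022: gap = -2.2 × (8.17 - 5.49) = -5.896%, loss ≈ 3351 × 5.896/100 ≈ 198.
Year 2023: gap = -2.2 × (7.24 - 5.49) = -3.85%, loss ≈ 3351 × 3.85/100 ≈ 129.
Year 2024: gap = -2.2 × (9.66 - 5.49) = -9.174%, loss ≈ 3351 × 9.174/100 ≈ 307.
Year 2025: gap = -2.2 × (8.87 - 5.49) = -7.436%, loss ≈ 3351 × 7.436/100 ≈ 249.
Year 2026: gap = -2.2 × (7.41 - 5.49) = -4.224%, loss ≈ 3351 × 4.224/100 ≈ 142.
Total lost output = 198 + 129 + 307 + 249 + 142 = 1025 billion.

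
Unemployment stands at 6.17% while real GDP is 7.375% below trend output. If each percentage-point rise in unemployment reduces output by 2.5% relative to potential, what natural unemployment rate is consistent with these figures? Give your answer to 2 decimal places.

From Okun's law, u - u* = -(output gap)/β = -(-7.375)/2.5 = 2.95 points.
So u* = 6.17 - 2.95 = 3.22%.

3.22%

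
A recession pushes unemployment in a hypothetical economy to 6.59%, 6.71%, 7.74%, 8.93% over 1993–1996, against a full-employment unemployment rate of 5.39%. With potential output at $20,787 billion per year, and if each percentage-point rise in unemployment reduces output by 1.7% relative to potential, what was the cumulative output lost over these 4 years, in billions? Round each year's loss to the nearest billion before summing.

Year 1993: gap = -1.7 × (6.59 - 5.39) = -2.04%, loss ≈ 20787 × 2.04/100 ≈ 424.
Year 1994: gap = -1.7 × (6.71 - 5.39) = -2.244%, loss ≈ 20787 × 2.244/100 ≈ 466.
Year 1995: gap = -1.7 × (7.74 - 5.39) = -3.995%, loss ≈ 20787 × 3.995/100 ≈ 830.
Year 1996: gap = -1.7 × (8.93 - 5.39) = -6.018%, loss ≈ 20787 × 6.018/100 ≈ 1251.
Total lost output = 424 + 466 + 830 + 1251 = 2971 billion.

$2,971 billion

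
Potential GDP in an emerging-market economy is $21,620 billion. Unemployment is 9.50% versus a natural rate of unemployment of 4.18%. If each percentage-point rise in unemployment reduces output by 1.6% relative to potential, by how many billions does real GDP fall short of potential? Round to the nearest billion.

Output gap = -1.6 × (9.5 - 4.18) = -1.6 × 5.32 = -8.512%.
Actual GDP ≈ 21620 × 0.91488 ≈ 19780 billion, so the shortfall is 21620 - 19780 = 1840 billion.

$1,840 billion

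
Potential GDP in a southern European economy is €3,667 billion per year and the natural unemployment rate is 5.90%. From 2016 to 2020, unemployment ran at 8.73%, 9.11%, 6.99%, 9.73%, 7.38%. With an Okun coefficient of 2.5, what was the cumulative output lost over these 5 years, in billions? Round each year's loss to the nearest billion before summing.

Year 2016: gap = -2.5 × (8.73 - 5.9) = -7.075%, loss ≈ 3667 × 7.075/100 ≈ 259.
Year 2017: gap = -2.5 × (9.11 - 5.9) = -8.025%, loss ≈ 3667 × 8.025/100 ≈ 294.
Year 2018: gap = -2.5 × (6.99 - 5.9) = -2.725%, loss ≈ 3667 × 2.725/100 ≈ 100.
Year 2019: gap = -2.5 × (9.73 - 5.9) = -9.575%, loss ≈ 3667 × 9.575/100 ≈ 351.
Year 2020: gap = -2.5 × (7.38 - 5.9) = -3.7%, loss ≈ 3667 × 3.7/100 ≈ 136.
Total lost output = 259 + 294 + 100 + 351 + 136 = 1140 billion.

€1,140 billion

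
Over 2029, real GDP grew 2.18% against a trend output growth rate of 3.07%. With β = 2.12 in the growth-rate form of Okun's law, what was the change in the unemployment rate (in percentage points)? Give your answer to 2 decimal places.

0.42 percentage points

Growth-rate Okun's law: g_Y = g_Y* - β × Δu, so Δu = (g_Y* - g_Y)/β.
Δu = (3.07 - 2.18)/2.12 = 0.89/2.12 = 0.42 percentage points.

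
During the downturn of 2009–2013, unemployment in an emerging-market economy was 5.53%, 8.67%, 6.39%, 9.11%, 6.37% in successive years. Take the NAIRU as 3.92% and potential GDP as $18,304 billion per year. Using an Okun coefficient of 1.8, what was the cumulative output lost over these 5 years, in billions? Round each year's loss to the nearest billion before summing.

Year 2009: gap = -1.8 × (5.53 - 3.92) = -2.898%, loss ≈ 18304 × 2.898/100 ≈ 530.
Year 2010: gap = -1.8 × (8.67 - 3.92) = -8.55%, loss ≈ 18304 × 8.55/100 ≈ 1565.
Year 2011: gap = -1.8 × (6.39 - 3.92) = -4.446%, loss ≈ 18304 × 4.446/100 ≈ 814.
Year 2012: gap = -1.8 × (9.11 - 3.92) = -9.342%, loss ≈ 18304 × 9.342/100 ≈ 1710.
Year 2013: gap = -1.8 × (6.37 - 3.92) = -4.41%, loss ≈ 18304 × 4.41/100 ≈ 807.
Total lost output = 530 + 1565 + 814 + 1710 + 807 = 5426 billion.

$5,426 billion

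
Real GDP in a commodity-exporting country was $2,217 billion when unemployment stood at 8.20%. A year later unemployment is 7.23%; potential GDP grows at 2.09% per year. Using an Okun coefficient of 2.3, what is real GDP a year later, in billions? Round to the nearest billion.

$2,313 billion

Δu = 7.23 - 8.2 = -0.97 points.
Okun's law (growth form): g_Y = g_Y* - β × Δu = 2.09 - 2.3 × (-0.97) = 2.09 + 2.231 = 4.321%.
Real GDP in the next year = 2217 × (1 + 4.321/100) = 2217 × 1.04321 ≈ 2313 billion.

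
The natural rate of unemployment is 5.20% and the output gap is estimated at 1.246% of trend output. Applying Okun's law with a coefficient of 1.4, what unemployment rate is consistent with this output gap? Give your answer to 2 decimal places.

4.31%

From Okun's law, u - u* = -(output gap)/β = -(1.246)/1.4 = -0.89 points.
So u = 5.2 - 0.89 = 4.31%.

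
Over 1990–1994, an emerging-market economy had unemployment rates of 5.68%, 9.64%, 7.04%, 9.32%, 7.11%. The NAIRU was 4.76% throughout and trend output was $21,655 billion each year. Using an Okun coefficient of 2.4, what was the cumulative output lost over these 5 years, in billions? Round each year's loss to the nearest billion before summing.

$7,790 billion

Year 1990: gap = -2.4 × (5.68 - 4.76) = -2.208%, loss ≈ 21655 × 2.208/100 ≈ 478.
Year 1991: gap = -2.4 × (9.64 - 4.76) = -11.712%, loss ≈ 21655 × 11.712/100 ≈ 2536.
Year 1992: gap = -2.4 × (7.04 - 4.76) = -5.472%, loss ≈ 21655 × 5.472/100 ≈ 1185.
Year 1993: gap = -2.4 × (9.32 - 4.76) = -10.944%, loss ≈ 21655 × 10.944/100 ≈ 2370.
Year 1994: gap = -2.4 × (7.11 - 4.76) = -5.64%, loss ≈ 21655 × 5.64/100 ≈ 1221.
Total lost output = 478 + 2536 + 1185 + 2370 + 1221 = 7790 billion.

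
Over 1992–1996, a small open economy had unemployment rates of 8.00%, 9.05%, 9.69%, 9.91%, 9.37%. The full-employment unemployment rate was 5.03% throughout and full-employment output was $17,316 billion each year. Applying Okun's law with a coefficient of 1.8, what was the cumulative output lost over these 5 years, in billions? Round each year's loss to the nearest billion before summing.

Year 1992: gap = -1.8 × (8 - 5.03) = -5.346%, loss ≈ 17316 × 5.346/100 ≈ 926.
Year 1993: gap = -1.8 × (9.05 - 5.03) = -7.236%, loss ≈ 17316 × 7.236/100 ≈ 1253.
Year 1994: gap = -1.8 × (9.69 - 5.03) = -8.388%, loss ≈ 17316 × 8.388/100 ≈ 1452.
Year 1995: gap = -1.8 × (9.91 - 5.03) = -8.784%, loss ≈ 17316 × 8.784/100 ≈ 1521.
Year 1996: gap = -1.8 × (9.37 - 5.03) = -7.812%, loss ≈ 17316 × 7.812/100 ≈ 1353.
Total lost output = 926 + 1253 + 1452 + 1521 + 1353 = 6505 billion.

$6,505 billion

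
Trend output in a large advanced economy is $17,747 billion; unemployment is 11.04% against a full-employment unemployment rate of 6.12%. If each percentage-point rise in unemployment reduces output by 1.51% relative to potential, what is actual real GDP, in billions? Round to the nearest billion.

$16,429 billion

Unemployment gap = 11.04 - 6.12 = 4.92 points, so the output gap is -1.51 × 4.92 = -7.4292%.
Actual GDP = 17747 × (1 - 7.4292/100) = 17747 × 0.925708 ≈ 16429 billion.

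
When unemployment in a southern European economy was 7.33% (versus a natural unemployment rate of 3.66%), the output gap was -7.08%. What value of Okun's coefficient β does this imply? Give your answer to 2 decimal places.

β ≈ 1.93

Okun's law: output gap = -β × (u - u*).
-7.08 = -β × (7.33 - 3.66) = -β × 3.67, so β = 7.08/3.67 = 1.93.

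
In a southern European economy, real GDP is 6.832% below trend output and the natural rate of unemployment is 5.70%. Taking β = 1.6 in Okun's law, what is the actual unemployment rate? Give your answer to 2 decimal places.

From Okun's law, u - u* = -(output gap)/β = -(-6.832)/1.6 = 4.27 points.
So u = 5.7 + 4.27 = 9.97%.

9.97%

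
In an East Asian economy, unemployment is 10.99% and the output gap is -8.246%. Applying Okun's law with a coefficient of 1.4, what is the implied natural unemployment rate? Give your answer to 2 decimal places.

5.10%

From Okun's law, u - u* = -(output gap)/β = -(-8.246)/1.4 = 5.89 points.
So u* = 10.99 - 5.89 = 5.10%.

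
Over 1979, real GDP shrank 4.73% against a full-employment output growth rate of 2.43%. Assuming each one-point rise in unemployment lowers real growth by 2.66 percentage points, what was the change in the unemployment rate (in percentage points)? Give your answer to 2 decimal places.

2.69 percentage points

Growth-rate Okun's law: g_Y = g_Y* - β × Δu, so Δu = (g_Y* - g_Y)/β.
Δu = (2.43 + 4.73)/2.66 = 7.16/2.66 = 2.69 percentage points.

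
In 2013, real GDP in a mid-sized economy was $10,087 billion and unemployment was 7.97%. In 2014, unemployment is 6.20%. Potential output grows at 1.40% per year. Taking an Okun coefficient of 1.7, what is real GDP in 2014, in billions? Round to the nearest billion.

Δu = 6.2 - 7.97 = -1.77 points.
Okun's law (growth form): g_Y = g_Y* - β × Δu = 1.40 - 1.7 × (-1.77) = 1.4 + 3.009 = 4.409%.
Real GDP in the next year = 10087 × (1 + 4.409/100) = 10087 × 1.04409 ≈ 10532 billion.

$10,532 billion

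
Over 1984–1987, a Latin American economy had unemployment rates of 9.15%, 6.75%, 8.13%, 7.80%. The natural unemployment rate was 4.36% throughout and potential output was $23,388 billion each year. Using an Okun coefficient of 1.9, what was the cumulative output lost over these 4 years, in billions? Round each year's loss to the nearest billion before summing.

Year 1984: gap = -1.9 × (9.15 - 4.36) = -9.101%, loss ≈ 23388 × 9.101/100 ≈ 2129.
Year 1985: gap = -1.9 × (6.75 - 4.36) = -4.541%, loss ≈ 23388 × 4.541/100 ≈ 1062.
Year 1986: gap = -1.9 × (8.13 - 4.36) = -7.163%, loss ≈ 23388 × 7.163/100 ≈ 1675.
Year 1987: gap = -1.9 × (7.8 - 4.36) = -6.536%, loss ≈ 23388 × 6.536/100 ≈ 1529.
Total lost output = 2129 + 1062 + 1675 + 1529 = 6395 billion.

$6,395 billion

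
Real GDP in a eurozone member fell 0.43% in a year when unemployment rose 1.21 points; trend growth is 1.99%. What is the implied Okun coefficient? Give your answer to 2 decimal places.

β ≈ 2.00

Growth form: g_Y = g_Y* - β × Δu, so β = (g_Y* - g_Y)/Δu.
β = (1.99 + 0.43)/1.21 = 2.42/1.21 = 2.00.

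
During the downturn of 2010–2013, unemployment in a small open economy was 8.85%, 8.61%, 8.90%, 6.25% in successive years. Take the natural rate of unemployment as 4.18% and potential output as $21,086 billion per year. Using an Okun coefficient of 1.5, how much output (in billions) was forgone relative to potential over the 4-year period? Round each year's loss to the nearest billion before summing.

$5,026 billion

Year 2010: gap = -1.5 × (8.85 - 4.18) = -7.005%, loss ≈ 21086 × 7.005/100 ≈ 1477.
Year 2011: gap = -1.5 × (8.61 - 4.18) = -6.645%, loss ≈ 21086 × 6.645/100 ≈ 1401.
Year 2012: gap = -1.5 × (8.9 - 4.18) = -7.08%, loss ≈ 21086 × 7.08/100 ≈ 1493.
Year 2013: gap = -1.5 × (6.25 - 4.18) = -3.105%, loss ≈ 21086 × 3.105/100 ≈ 655.
Total lost output = 1477 + 1401 + 1493 + 655 = 5026 billion.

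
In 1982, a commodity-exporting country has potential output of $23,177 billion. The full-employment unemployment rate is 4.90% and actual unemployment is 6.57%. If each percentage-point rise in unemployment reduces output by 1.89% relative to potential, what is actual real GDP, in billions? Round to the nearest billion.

Unemployment gap = 6.57 - 4.9 = 1.67 points, so the output gap is -1.89 × 1.67 = -3.1563%.
Actual GDP = 23177 × (1 - 3.1563/100) = 23177 × 0.968437 ≈ 22445 billion.

$22,445 billion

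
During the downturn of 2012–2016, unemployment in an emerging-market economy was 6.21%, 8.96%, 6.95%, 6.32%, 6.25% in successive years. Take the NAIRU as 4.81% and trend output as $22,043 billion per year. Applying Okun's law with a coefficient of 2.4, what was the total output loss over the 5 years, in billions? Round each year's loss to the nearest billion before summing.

Year 2012: gap = -2.4 × (6.21 - 4.81) = -3.36%, loss ≈ 22043 × 3.36/100 ≈ 741.
Year 2013: gap = -2.4 × (8.96 - 4.81) = -9.96%, loss ≈ 22043 × 9.96/100 ≈ 2195.
Year 2014: gap = -2.4 × (6.95 - 4.81) = -5.136%, loss ≈ 22043 × 5.136/100 ≈ 1132.
Year 2015: gap = -2.4 × (6.32 - 4.81) = -3.624%, loss ≈ 22043 × 3.624/100 ≈ 799.
Year 2016: gap = -2.4 × (6.25 - 4.81) = -3.456%, loss ≈ 22043 × 3.456/100 ≈ 762.
Total lost output = 741 + 2195 + 1132 + 799 + 762 = 5629 billion.

$5,629 billion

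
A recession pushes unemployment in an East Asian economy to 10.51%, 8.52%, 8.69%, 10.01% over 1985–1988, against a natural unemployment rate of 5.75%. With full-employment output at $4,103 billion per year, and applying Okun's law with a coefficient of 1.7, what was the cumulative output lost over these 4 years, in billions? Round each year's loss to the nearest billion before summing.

$1,027 billion

Year 1985: gap = -1.7 × (10.51 - 5.75) = -8.092%, loss ≈ 4103 × 8.092/100 ≈ 332.
Year 1986: gap = -1.7 × (8.52 - 5.75) = -4.709%, loss ≈ 4103 × 4.709/100 ≈ 193.
Year 1987: gap = -1.7 × (8.69 - 5.75) = -4.998%, loss ≈ 4103 × 4.998/100 ≈ 205.
Year 1988: gap = -1.7 × (10.01 - 5.75) = -7.242%, loss ≈ 4103 × 7.242/100 ≈ 297.
Total lost output = 332 + 193 + 205 + 297 = 1027 billion.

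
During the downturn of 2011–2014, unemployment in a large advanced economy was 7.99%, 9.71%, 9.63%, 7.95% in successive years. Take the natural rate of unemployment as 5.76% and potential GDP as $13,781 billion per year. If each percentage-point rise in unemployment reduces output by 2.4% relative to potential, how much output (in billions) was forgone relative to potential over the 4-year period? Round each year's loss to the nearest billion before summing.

Year 2011: gap = -2.4 × (7.99 - 5.76) = -5.352%, loss ≈ 13781 × 5.352/100 ≈ 738.
Year 2012: gap = -2.4 × (9.71 - 5.76) = -9.48%, loss ≈ 13781 × 9.48/100 ≈ 1306.
Year 2013: gap = -2.4 × (9.63 - 5.76) = -9.288%, loss ≈ 13781 × 9.288/100 ≈ 1280.
Year 2014: gap = -2.4 × (7.95 - 5.76) = -5.256%, loss ≈ 13781 × 5.256/100 ≈ 724.
Total lost output = 738 + 1306 + 1280 + 724 = 4048 billion.

$4,048 billion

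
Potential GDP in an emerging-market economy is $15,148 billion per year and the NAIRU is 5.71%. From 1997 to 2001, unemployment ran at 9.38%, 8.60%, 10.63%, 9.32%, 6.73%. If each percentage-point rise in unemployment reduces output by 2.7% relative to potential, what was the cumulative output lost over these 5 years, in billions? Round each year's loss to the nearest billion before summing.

$6,588 billion

Year 1997: gap = -2.7 × (9.38 - 5.71) = -9.909%, loss ≈ 15148 × 9.909/100 ≈ 1501.
Year 1998: gap = -2.7 × (8.6 - 5.71) = -7.803%, loss ≈ 15148 × 7.803/100 ≈ 1182.
Year 1999: gap = -2.7 × (10.63 - 5.71) = -13.284%, loss ≈ 15148 × 13.284/100 ≈ 2012.
Year 2000: gap = -2.7 × (9.32 - 5.71) = -9.747%, loss ≈ 15148 × 9.747/100 ≈ 1476.
Year 2001: gap = -2.7 × (6.73 - 5.71) = -2.754%, loss ≈ 15148 × 2.754/100 ≈ 417.
Total lost output = 1501 + 1182 + 2012 + 1476 + 417 = 6588 billion.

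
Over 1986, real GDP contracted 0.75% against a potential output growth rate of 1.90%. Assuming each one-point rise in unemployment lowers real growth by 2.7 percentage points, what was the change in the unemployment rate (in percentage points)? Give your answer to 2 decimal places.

0.98 percentage points

Growth-rate Okun's law: g_Y = g_Y* - β × Δu, so Δu = (g_Y* - g_Y)/β.
Δu = (1.9 + 0.75)/2.7 = 2.65/2.7 = 0.98 percentage points.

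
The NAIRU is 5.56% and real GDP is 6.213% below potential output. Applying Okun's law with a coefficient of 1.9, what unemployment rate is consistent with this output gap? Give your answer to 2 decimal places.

From Okun's law, u - u* = -(output gap)/β = -(-6.213)/1.9 = 3.27 points.
So u = 5.56 + 3.27 = 8.83%.

8.83%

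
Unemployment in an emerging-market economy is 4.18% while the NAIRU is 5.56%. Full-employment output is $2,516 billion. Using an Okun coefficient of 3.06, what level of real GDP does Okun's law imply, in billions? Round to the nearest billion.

Unemployment gap = 4.18 - 5.56 = -1.38 points, so the output gap is -3.06 × (-1.38) = 4.2228%.
Actual GDP = 2516 × (1 + 4.2228/100) = 2516 × 1.042228 ≈ 2622 billion.

$2,622 billion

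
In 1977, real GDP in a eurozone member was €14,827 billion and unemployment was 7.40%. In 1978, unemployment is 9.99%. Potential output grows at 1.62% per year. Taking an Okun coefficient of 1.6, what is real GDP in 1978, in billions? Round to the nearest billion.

€14,453 billion

Δu = 9.99 - 7.4 = 2.59 points.
Okun's law (growth form): g_Y = g_Y* - β × Δu = 1.62 - 1.6 × (2.59) = 1.62 - 4.144 = -2.524%.
Real GDP in the next year = 14827 × (1 - 2.524/100) = 14827 × 0.97476 ≈ 14453 billion.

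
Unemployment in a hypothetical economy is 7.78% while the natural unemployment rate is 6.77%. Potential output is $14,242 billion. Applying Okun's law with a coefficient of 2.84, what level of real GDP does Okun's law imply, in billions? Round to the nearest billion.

Unemployment gap = 7.78 - 6.77 = 1.01 points, so the output gap is -2.84 × 1.01 = -2.8684%.
Actual GDP = 14242 × (1 - 2.8684/100) = 14242 × 0.971316 ≈ 13833 billion.

$13,833 billion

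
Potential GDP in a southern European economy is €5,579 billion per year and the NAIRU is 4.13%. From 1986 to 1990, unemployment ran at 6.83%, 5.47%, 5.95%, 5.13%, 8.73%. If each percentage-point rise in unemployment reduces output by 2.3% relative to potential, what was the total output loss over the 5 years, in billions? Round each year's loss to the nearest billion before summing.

€1,470 billion

Year 1986: gap = -2.3 × (6.83 - 4.13) = -6.21%, loss ≈ 5579 × 6.21/100 ≈ 346.
Year 1987: gap = -2.3 × (5.47 - 4.13) = -3.082%, loss ≈ 5579 × 3.082/100 ≈ 172.
Year 1988: gap = -2.3 × (5.95 - 4.13) = -4.186%, loss ≈ 5579 × 4.186/100 ≈ 234.
Year 1989: gap = -2.3 × (5.13 - 4.13) = -2.3%, loss ≈ 5579 × 2.3/100 ≈ 128.
Year 1990: gap = -2.3 × (8.73 - 4.13) = -10.58%, loss ≈ 5579 × 10.58/100 ≈ 590.
Total lost output = 346 + 172 + 234 + 128 + 590 = 1470 billion.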